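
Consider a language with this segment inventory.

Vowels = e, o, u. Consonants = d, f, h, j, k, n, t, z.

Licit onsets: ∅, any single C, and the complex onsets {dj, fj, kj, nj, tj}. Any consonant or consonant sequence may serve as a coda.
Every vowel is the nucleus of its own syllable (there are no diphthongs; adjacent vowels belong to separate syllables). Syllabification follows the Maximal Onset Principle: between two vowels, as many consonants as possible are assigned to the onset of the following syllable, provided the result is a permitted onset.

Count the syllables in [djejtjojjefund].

Nuclei (vowels): e, o, e, u → 4 syllables.

4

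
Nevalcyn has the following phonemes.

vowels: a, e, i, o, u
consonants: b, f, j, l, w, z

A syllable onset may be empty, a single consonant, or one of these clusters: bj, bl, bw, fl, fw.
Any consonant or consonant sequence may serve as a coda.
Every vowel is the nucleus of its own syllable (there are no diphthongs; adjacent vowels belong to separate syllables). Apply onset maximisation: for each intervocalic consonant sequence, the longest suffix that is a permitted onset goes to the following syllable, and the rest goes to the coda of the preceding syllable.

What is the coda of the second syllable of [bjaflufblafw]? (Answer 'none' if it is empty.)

Vowels present: a, u, a; each is a nucleus, giving 3 syllables.
/a…u/ gap (V1→V2): /fl/ is a licit onset in full, so it all attaches to the next syllable.
/u…a/ gap (V2→V3): /fbl/ splits as /f/ + /bl/ (/bl/ is the longest suffix that is a licit onset).
Result: bja.fluf.blafw.
Syllable 2 is /fluf/: onset /fl/, nucleus /u/, coda /f/.

f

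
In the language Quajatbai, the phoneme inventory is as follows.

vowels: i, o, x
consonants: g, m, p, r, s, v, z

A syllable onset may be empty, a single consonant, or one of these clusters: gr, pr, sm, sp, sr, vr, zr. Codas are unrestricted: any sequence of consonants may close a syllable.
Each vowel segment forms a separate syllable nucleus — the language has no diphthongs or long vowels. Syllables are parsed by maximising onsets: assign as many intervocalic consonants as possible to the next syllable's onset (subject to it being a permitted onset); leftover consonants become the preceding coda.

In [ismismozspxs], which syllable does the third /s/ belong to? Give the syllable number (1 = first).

4

Vowels present: i, i, o, x; each is a nucleus, giving 4 syllables.
V1 /i/ – V2 /i/: /sm/ is a licit onset in full, so it all attaches to the next syllable.
V2 /i/ – V3 /o/: /sm/ is a licit onset in full, so it all attaches to the next syllable.
V3 /o/ – V4 /x/: /zsp/ splits as /z/ + /sp/ (/sp/ is the longest suffix that is a licit onset).
Syllabification: i.smi.smoz.spxs.
The third /s/ is in the onset of syllable 4 (/spxs/).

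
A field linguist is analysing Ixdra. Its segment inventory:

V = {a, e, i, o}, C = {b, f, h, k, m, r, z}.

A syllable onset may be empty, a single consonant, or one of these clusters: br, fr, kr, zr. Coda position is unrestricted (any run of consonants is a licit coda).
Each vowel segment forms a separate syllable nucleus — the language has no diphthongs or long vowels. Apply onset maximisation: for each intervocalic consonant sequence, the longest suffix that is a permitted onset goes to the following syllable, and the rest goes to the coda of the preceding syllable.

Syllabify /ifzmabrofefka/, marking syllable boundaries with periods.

ifz.ma.bro.fef.ka

Nuclei (vowels): i, a, o, e, a → 5 syllables.
Between /i/ (V1) and /a/ (V2): /fzm/ splits as /fz/ + /m/ (/m/ is the longest suffix that is a licit onset).
Between /a/ (V2) and /o/ (V3): /br/ — entire cluster is a permitted onset → onset /br/, coda ∅.
Between /o/ (V3) and /e/ (V4): just /f/ — single C goes to the following onset.
Between /e/ (V4) and /a/ (V5): cluster /fk/ — the longest permitted-onset suffix is /k/; onset = /k/, preceding coda = /f/.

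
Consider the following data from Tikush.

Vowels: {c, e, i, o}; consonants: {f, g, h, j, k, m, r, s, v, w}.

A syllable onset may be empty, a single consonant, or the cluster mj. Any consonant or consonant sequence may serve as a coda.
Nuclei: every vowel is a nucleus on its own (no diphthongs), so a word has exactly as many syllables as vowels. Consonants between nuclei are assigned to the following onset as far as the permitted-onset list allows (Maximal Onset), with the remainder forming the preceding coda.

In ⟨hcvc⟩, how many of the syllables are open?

2

The vowels are c, c — 2 nuclei, so 2 syllables.
V1 /c/ – V2 /c/: /v/ is a single consonant, so it becomes the next onset.
Putting it together: hc.vc.
Classifying each syllable: /hc/ (open), /vc/ (open).
Open syllables: 2.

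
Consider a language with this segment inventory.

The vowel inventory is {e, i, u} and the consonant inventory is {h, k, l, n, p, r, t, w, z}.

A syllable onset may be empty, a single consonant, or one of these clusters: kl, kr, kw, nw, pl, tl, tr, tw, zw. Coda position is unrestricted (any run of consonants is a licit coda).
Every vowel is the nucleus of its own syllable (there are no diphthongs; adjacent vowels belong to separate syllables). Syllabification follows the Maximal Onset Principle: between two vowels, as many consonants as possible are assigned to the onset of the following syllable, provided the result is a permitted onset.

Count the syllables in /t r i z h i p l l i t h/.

3

The vowels are i, i, i — 3 nuclei, so 3 syllables.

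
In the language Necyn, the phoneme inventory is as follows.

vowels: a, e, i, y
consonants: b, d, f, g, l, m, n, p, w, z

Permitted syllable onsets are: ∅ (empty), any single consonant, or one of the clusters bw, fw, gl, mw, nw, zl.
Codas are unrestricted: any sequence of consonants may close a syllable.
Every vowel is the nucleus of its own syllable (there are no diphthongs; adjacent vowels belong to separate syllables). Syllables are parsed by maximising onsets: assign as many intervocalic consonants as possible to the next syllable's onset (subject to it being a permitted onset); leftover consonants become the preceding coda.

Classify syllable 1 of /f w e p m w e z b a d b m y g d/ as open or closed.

closed

Nuclei (vowels): e, e, a, y → 4 syllables.
/e…e/ gap (V1→V2): /pmw/; trying suffixes from longest down, /mw/ is the first permitted one, so coda /p/ | onset /mw/.
/e…a/ gap (V2→V3): /zb/ — longest licit onset from the right is /b/, leaving /z/ as coda.
/a…y/ gap (V3→V4): /dbm/ — longest licit onset from the right is /m/, leaving /db/ as coda.
Result: fwep.mwez.badb.mygd.
Syllable 1 is /fwep/ with coda /p/, so it is closed.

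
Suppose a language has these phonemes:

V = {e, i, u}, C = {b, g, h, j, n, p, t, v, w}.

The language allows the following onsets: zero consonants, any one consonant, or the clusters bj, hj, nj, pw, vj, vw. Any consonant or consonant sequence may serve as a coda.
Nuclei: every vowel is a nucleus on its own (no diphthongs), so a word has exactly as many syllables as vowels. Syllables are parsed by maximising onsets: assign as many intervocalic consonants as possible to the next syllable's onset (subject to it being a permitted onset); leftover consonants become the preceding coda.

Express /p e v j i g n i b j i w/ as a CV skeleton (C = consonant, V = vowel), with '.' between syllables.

CV.CCVC.CV.CCVC

Nuclei (vowels): e, i, i, i → 4 syllables.
/e…i/ gap (V1→V2): /vj/ — entire cluster is a permitted onset → onset /vj/, coda ∅.
/i…i/ gap (V2→V3): /gn/; trying suffixes from longest down, /n/ is the first permitted one, so coda /g/ | onset /n/.
/i…i/ gap (V3→V4): /bj/ is a licit onset in full, so it all attaches to the next syllable.
Syllabification: pe.vjig.ni.bjiw.
Mapping each syllable to C/V: /pe/ → CV, /vjig/ → CCVC, /ni/ → CV, /bjiw/ → CCVC.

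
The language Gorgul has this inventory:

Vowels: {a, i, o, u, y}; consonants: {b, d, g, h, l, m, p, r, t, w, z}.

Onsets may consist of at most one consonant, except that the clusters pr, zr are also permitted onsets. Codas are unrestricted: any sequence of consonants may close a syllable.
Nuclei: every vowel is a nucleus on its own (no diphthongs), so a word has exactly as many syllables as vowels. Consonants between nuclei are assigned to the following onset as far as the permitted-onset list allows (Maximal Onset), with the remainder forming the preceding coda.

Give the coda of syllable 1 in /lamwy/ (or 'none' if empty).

The vowels are a, y — 2 nuclei, so 2 syllables.
Between /a/ (V1) and /y/ (V2): /mw/; trying suffixes from longest down, /w/ is the first permitted one, so coda /m/ | onset /w/.
Putting it together: lam.wy.
Syllable 1 is /lam/: onset /l/, nucleus /a/, coda /m/.

m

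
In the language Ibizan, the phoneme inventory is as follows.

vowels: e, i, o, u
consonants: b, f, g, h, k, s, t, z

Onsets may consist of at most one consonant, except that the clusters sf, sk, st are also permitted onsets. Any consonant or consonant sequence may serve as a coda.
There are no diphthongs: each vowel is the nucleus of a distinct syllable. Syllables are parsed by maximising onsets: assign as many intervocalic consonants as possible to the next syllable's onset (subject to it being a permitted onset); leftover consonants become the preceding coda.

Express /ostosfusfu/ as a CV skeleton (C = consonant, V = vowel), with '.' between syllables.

The vowels are o, o, u, u — 4 nuclei, so 4 syllables.
σ1/σ2 boundary: cluster /st/ — /st/ is itself a permitted onset, so the whole cluster goes right; preceding coda = ∅.
σ2/σ3 boundary: /sf/ is a licit onset in full, so it all attaches to the next syllable.
σ3/σ4 boundary: cluster /sf/ — /sf/ is itself a permitted onset, so the whole cluster goes right; preceding coda = ∅.
Syllabification: o.sto.sfu.sfu.
Mapping each syllable to C/V: /o/ → V, /sto/ → CCV, /sfu/ → CCV, /sfu/ → CCV.

V.CCV.CCV.CCV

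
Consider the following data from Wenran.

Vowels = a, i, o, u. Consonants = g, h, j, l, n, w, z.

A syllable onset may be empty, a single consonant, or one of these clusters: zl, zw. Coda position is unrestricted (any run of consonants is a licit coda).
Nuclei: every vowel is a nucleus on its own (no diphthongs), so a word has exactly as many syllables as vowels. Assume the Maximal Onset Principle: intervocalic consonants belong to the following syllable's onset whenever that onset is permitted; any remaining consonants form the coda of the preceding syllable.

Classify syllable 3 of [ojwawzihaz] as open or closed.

open

Vowels present: o, a, i, a; each is a nucleus, giving 4 syllables.
σ1/σ2 boundary: /jw/ splits as /j/ + /w/ (/w/ is the longest suffix that is a licit onset).
σ2/σ3 boundary: /wz/ splits as /w/ + /z/ (/z/ is the longest suffix that is a licit onset).
σ3/σ4 boundary: /h/ → onset of the next syllable (single consonants are always licit onsets).
So the parse is oj.waw.zi.haz.
Syllable 3 is /zi/; it ends in its nucleus with no coda, so it is open.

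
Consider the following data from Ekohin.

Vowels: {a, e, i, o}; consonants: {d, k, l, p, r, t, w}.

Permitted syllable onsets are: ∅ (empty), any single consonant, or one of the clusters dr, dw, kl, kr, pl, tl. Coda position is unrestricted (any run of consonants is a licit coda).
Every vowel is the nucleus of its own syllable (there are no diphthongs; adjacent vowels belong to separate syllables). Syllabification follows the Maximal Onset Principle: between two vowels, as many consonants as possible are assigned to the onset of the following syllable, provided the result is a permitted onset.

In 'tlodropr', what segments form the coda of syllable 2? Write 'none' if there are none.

pr

Nuclei (vowels): o, o → 2 syllables.
/o…o/ gap (V1→V2): /dr/ — entire cluster is a permitted onset → onset /dr/, coda ∅.
Syllabification: tlo.dropr.
Syllable 2 is /dropr/: onset /dr/, nucleus /o/, coda /pr/.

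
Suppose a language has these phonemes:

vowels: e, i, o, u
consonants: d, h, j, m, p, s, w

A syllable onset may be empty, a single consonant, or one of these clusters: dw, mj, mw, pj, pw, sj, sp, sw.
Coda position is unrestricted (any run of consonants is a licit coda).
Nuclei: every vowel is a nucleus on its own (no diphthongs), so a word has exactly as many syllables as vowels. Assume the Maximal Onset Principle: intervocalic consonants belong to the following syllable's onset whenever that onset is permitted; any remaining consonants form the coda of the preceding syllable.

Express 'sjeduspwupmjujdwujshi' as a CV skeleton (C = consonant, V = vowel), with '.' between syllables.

Vowels present: e, u, u, u, u, i; each is a nucleus, giving 6 syllables.
V1 /e/ – V2 /u/: /d/ → onset of the next syllable (single consonants are always licit onsets).
V2 /u/ – V3 /u/: /spw/ splits as /s/ + /pw/ (/pw/ is the longest suffix that is a licit onset).
V3 /u/ – V4 /u/: /pmj/ splits as /p/ + /mj/ (/mj/ is the longest suffix that is a licit onset).
V4 /u/ – V5 /u/: /jdw/ splits as /j/ + /dw/ (/dw/ is the longest suffix that is a licit onset).
V5 /u/ – V6 /i/: /jsh/ — longest licit onset from the right is /h/, leaving /js/ as coda.
Result: sje.dus.pwup.mjuj.dwujs.hi.
Mapping each syllable to C/V: /sje/ → CCV, /dus/ → CVC, /pwup/ → CCVC, /mjuj/ → CCVC, /dwujs/ → CCVCC, /hi/ → CV.

CCV.CVC.CCVC.CCVC.CCVCC.CV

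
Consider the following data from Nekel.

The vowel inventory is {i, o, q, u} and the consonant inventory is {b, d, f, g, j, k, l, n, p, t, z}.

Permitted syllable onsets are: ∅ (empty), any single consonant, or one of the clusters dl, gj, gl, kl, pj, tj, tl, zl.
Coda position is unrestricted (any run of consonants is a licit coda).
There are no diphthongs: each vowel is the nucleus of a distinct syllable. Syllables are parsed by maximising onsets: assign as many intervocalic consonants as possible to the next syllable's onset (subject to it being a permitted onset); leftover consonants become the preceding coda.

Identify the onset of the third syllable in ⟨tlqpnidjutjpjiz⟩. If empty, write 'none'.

j

Vowels present: q, i, u, i; each is a nucleus, giving 4 syllables.
Between /q/ (V1) and /i/ (V2): /pn/ splits as /p/ + /n/ (/n/ is the longest suffix that is a licit onset).
Between /i/ (V2) and /u/ (V3): /dj/ splits as /d/ + /j/ (/j/ is the longest suffix that is a licit onset).
Between /u/ (V3) and /i/ (V4): cluster /tjpj/ — the longest permitted-onset suffix is /pj/; onset = /pj/, preceding coda = /tj/.
Putting it together: tlqp.nid.jutj.pjiz.
Syllable 3 is /jutj/: onset /j/, nucleus /u/, coda /tj/.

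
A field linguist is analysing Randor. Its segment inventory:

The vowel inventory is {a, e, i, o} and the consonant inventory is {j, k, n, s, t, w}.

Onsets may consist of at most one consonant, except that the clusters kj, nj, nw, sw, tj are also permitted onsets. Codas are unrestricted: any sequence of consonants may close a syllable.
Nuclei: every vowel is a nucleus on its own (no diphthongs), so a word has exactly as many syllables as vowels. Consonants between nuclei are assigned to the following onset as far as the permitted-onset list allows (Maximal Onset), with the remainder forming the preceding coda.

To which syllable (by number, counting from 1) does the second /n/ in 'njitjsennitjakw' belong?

2

Vowels present: i, e, i, a; each is a nucleus, giving 4 syllables.
Between /i/ (V1) and /e/ (V2): cluster /tjs/ — the longest permitted-onset suffix is /s/; onset = /s/, preceding coda = /tj/.
Between /e/ (V2) and /i/ (V3): /nn/; trying suffixes from longest down, /n/ is the first permitted one, so coda /n/ | onset /n/.
Between /i/ (V3) and /a/ (V4): cluster /tj/ — /tj/ is itself a permitted onset, so the whole cluster goes right; preceding coda = ∅.
Result: njitj.sen.ni.tjakw.
The second /n/ is in the coda of syllable 2 (/sen/).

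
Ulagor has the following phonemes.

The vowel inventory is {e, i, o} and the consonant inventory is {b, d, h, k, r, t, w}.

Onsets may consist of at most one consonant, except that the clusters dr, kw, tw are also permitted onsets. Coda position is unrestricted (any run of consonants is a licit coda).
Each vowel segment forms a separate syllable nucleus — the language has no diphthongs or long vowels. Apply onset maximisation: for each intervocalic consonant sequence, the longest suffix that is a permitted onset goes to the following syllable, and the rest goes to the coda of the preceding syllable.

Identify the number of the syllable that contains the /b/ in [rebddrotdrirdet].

1

Vowels present: e, o, i, e; each is a nucleus, giving 4 syllables.
V1 /e/ – V2 /o/: /bddr/ — longest licit onset from the right is /dr/, leaving /bd/ as coda.
V2 /o/ – V3 /i/: /tdr/ splits as /t/ + /dr/ (/dr/ is the longest suffix that is a licit onset).
V3 /i/ – V4 /e/: cluster /rd/ — the longest permitted-onset suffix is /d/; onset = /d/, preceding coda = /r/.
Result: rebd.drot.drir.det.
The /b/ is in the coda of syllable 1 (/rebd/).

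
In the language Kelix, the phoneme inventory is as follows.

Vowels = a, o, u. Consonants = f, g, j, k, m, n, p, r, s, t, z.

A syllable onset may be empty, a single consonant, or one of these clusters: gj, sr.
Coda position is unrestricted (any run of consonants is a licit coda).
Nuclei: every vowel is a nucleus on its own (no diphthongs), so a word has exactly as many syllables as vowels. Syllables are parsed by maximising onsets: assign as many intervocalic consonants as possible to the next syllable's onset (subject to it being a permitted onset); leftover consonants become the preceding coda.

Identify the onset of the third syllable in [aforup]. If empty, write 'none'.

r

Nuclei (vowels): a, o, u → 3 syllables.
σ1/σ2 boundary: /f/ → onset of the next syllable (single consonants are always licit onsets).
σ2/σ3 boundary: just /r/ — single C goes to the following onset.
Result: a.fo.rup.
Syllable 3 is /rup/: onset /r/, nucleus /u/, coda /p/.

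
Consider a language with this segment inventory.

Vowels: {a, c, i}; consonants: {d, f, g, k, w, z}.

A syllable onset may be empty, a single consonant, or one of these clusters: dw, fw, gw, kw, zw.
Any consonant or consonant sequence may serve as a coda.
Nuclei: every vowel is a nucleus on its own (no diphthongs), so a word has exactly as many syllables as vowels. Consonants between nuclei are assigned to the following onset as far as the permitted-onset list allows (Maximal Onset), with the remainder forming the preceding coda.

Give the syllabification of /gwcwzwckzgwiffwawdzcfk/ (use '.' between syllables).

gwcw.zwckz.gwif.fwawd.zcfk

Vowels present: c, c, i, a, c; each is a nucleus, giving 5 syllables.
/c…c/ gap (V1→V2): /wzw/ splits as /w/ + /zw/ (/zw/ is the longest suffix that is a licit onset).
/c…i/ gap (V2→V3): cluster /kzgw/ — the longest permitted-onset suffix is /gw/; onset = /gw/, preceding coda = /kz/.
/i…a/ gap (V3→V4): /ffw/; trying suffixes from longest down, /fw/ is the first permitted one, so coda /f/ | onset /fw/.
/a…c/ gap (V4→V5): /wdz/ splits as /wd/ + /z/ (/z/ is the longest suffix that is a licit onset).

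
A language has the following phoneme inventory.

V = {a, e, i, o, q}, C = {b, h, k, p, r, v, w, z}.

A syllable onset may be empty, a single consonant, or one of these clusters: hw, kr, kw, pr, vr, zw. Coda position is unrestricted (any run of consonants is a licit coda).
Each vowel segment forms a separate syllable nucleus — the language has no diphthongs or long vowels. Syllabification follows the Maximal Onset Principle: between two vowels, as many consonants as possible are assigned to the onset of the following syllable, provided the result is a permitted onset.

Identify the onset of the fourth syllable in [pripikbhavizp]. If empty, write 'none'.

v

The vowels are i, i, a, i — 4 nuclei, so 4 syllables.
Between /i/ (V1) and /i/ (V2): /p/ → onset of the next syllable (single consonants are always licit onsets).
Between /i/ (V2) and /a/ (V3): /kbh/; trying suffixes from longest down, /h/ is the first permitted one, so coda /kb/ | onset /h/.
Between /a/ (V3) and /i/ (V4): /v/ is a single consonant, so it becomes the next onset.
Syllabification: pri.pikb.ha.vizp.
Syllable 4 is /vizp/: onset /v/, nucleus /i/, coda /zp/.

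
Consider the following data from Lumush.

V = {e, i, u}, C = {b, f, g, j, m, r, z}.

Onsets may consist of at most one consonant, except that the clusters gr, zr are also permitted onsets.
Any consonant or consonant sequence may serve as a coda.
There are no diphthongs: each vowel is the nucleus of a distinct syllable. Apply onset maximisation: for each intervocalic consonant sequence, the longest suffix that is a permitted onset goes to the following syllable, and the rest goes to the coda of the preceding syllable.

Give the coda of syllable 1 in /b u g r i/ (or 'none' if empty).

none

Nuclei (vowels): u, i → 2 syllables.
σ1/σ2 boundary: cluster /gr/ — /gr/ is itself a permitted onset, so the whole cluster goes right; preceding coda = ∅.
Syllabification: bu.gri.
Syllable 1 is /bu/: onset /b/, nucleus /u/, coda ∅.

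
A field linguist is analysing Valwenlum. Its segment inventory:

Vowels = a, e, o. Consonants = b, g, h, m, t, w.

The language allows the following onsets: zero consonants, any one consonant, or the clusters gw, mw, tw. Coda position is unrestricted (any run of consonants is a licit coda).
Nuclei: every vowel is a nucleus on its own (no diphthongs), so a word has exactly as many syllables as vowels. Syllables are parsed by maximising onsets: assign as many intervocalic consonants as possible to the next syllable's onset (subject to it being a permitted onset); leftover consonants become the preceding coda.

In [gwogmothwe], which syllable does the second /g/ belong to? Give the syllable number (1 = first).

Nuclei (vowels): o, o, e → 3 syllables.
/o…o/ gap (V1→V2): /gm/; trying suffixes from longest down, /m/ is the first permitted one, so coda /g/ | onset /m/.
/o…e/ gap (V2→V3): cluster /thw/ — the longest permitted-onset suffix is /w/; onset = /w/, preceding coda = /th/.
Syllabification: gwog.moth.we.
The second /g/ is in the coda of syllable 1 (/gwog/).

1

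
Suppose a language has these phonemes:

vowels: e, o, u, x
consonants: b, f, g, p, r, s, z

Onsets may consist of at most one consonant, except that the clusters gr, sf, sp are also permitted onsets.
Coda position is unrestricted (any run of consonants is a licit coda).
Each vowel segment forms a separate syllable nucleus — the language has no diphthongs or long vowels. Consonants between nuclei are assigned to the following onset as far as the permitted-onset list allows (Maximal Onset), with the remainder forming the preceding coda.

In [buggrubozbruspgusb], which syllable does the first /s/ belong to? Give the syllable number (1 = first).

4

The vowels are u, u, o, u, u — 5 nuclei, so 5 syllables.
Between /u/ (V1) and /u/ (V2): /ggr/ splits as /g/ + /gr/ (/gr/ is the longest suffix that is a licit onset).
Between /u/ (V2) and /o/ (V3): /b/ → onset of the next syllable (single consonants are always licit onsets).
Between /o/ (V3) and /u/ (V4): /zbr/; trying suffixes from longest down, /r/ is the first permitted one, so coda /zb/ | onset /r/.
Between /u/ (V4) and /u/ (V5): /spg/ — longest licit onset from the right is /g/, leaving /sp/ as coda.
So the parse is bug.gru.bozb.rusp.gusb.
The first /s/ is in the coda of syllable 4 (/rusp/).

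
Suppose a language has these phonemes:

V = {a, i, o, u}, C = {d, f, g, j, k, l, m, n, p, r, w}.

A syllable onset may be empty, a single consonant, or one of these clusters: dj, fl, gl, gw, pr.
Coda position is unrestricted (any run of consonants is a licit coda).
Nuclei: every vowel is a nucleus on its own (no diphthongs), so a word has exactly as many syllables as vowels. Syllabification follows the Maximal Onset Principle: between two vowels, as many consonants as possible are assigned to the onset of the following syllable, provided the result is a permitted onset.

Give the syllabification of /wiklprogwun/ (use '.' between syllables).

The vowels are i, o, u — 3 nuclei, so 3 syllables.
/i…o/ gap (V1→V2): cluster /klpr/ — the longest permitted-onset suffix is /pr/; onset = /pr/, preceding coda = /kl/.
/o…u/ gap (V2→V3): /gw/ — entire cluster is a permitted onset → onset /gw/, coda ∅.

wikl.pro.gwun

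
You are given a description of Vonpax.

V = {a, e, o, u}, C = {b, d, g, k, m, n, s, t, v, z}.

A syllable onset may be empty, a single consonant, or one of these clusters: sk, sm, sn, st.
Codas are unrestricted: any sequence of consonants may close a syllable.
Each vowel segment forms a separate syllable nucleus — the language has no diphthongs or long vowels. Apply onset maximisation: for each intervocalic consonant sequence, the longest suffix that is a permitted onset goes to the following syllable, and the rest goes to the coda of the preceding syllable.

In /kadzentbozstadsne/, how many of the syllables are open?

1

Nuclei (vowels): a, e, o, a, e → 5 syllables.
V1 /a/ – V2 /e/: cluster /dz/ — the longest permitted-onset suffix is /z/; onset = /z/, preceding coda = /d/.
V2 /e/ – V3 /o/: /ntb/; trying suffixes from longest down, /b/ is the first permitted one, so coda /nt/ | onset /b/.
V3 /o/ – V4 /a/: /zst/; trying suffixes from longest down, /st/ is the first permitted one, so coda /z/ | onset /st/.
V4 /a/ – V5 /e/: /dsn/ — longest licit onset from the right is /sn/, leaving /d/ as coda.
Result: kad.zent.boz.stad.sne.
Classifying each syllable: /kad/ (closed), /zent/ (closed), /boz/ (closed), /stad/ (closed), /sne/ (open).
Open syllables: 1.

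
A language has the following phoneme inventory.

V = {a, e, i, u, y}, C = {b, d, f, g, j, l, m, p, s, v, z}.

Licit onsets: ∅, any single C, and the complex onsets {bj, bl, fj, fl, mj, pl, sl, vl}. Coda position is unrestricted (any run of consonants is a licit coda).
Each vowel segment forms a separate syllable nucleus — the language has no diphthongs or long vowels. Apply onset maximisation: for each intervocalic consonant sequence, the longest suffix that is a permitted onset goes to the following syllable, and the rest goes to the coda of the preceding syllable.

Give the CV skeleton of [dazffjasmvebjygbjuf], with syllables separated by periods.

Vowels present: a, a, e, y, u; each is a nucleus, giving 5 syllables.
V1 /a/ – V2 /a/: /zffj/ splits as /zf/ + /fj/ (/fj/ is the longest suffix that is a licit onset).
V2 /a/ – V3 /e/: /smv/; trying suffixes from longest down, /v/ is the first permitted one, so coda /sm/ | onset /v/.
V3 /e/ – V4 /y/: cluster /bj/ — /bj/ is itself a permitted onset, so the whole cluster goes right; preceding coda = ∅.
V4 /y/ – V5 /u/: /gbj/ splits as /g/ + /bj/ (/bj/ is the longest suffix that is a licit onset).
Syllabification: dazf.fjasm.ve.bjyg.bjuf.
Mapping each syllable to C/V: /dazf/ → CVCC, /fjasm/ → CCVCC, /ve/ → CV, /bjyg/ → CCVC, /bjuf/ → CCVC.

CVCC.CCVCC.CV.CCVC.CCVC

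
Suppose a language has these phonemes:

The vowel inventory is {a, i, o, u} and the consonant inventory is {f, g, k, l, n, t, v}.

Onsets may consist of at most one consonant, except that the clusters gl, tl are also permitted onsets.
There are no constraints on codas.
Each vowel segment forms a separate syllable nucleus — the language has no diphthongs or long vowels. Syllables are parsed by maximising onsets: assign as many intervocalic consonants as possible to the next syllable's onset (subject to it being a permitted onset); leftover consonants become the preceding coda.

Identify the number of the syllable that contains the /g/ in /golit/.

1

Vowels present: o, i; each is a nucleus, giving 2 syllables.
/o…i/ gap (V1→V2): /l/ is a single consonant, so it becomes the next onset.
Result: go.lit.
The /g/ is in the onset of syllable 1 (/go/).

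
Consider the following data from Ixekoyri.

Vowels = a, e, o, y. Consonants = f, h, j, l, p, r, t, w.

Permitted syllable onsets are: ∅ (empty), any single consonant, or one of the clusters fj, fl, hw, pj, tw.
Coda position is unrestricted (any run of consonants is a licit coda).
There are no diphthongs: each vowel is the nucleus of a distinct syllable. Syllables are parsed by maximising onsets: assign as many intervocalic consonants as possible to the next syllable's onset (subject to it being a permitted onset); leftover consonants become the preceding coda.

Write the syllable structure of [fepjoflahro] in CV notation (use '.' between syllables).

CV.CCV.CCVC.CV

The vowels are e, o, a, o — 4 nuclei, so 4 syllables.
Between /e/ (V1) and /o/ (V2): /pj/ — entire cluster is a permitted onset → onset /pj/, coda ∅.
Between /o/ (V2) and /a/ (V3): /fl/ — entire cluster is a permitted onset → onset /fl/, coda ∅.
Between /a/ (V3) and /o/ (V4): /hr/; trying suffixes from longest down, /r/ is the first permitted one, so coda /h/ | onset /r/.
Syllabification: fe.pjo.flah.ro.
Mapping each syllable to C/V: /fe/ → CV, /pjo/ → CCV, /flah/ → CCVC, /ro/ → CV.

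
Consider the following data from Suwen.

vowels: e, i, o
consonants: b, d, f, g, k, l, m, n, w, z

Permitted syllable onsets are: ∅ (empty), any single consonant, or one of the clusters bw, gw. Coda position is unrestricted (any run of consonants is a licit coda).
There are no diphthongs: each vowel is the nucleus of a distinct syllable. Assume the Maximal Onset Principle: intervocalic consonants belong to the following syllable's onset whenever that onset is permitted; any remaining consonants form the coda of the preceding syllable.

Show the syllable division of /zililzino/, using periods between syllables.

The vowels are i, i, i, o — 4 nuclei, so 4 syllables.
/i…i/ gap (V1→V2): just /l/ — single C goes to the following onset.
/i…i/ gap (V2→V3): cluster /lz/ — the longest permitted-onset suffix is /z/; onset = /z/, preceding coda = /l/.
/i…o/ gap (V3→V4): /n/ → onset of the next syllable (single consonants are always licit onsets).

zi.lil.zi.no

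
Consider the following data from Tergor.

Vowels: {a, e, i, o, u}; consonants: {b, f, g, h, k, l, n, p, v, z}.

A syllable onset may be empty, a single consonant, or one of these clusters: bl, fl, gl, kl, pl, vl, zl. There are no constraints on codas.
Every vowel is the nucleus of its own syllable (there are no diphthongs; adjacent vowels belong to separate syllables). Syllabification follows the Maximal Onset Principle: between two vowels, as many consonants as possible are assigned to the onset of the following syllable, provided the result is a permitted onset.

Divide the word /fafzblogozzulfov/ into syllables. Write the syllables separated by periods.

Vowels present: a, o, o, u, o; each is a nucleus, giving 5 syllables.
σ1/σ2 boundary: /fzbl/; trying suffixes from longest down, /bl/ is the first permitted one, so coda /fz/ | onset /bl/.
σ2/σ3 boundary: /g/ → onset of the next syllable (single consonants are always licit onsets).
σ3/σ4 boundary: cluster /zz/ — the longest permitted-onset suffix is /z/; onset = /z/, preceding coda = /z/.
σ4/σ5 boundary: /lf/ splits as /l/ + /f/ (/f/ is the longest suffix that is a licit onset).

fafz.blo.goz.zul.fov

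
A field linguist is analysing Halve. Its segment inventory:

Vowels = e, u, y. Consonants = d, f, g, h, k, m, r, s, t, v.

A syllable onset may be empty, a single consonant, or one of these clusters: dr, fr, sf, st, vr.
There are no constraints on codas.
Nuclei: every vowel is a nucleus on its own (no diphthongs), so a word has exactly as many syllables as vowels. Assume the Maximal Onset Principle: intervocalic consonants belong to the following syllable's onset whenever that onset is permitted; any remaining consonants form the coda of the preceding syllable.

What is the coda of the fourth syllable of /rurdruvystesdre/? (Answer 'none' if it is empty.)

The vowels are u, u, y, e, e — 5 nuclei, so 5 syllables.
Between /u/ (V1) and /u/ (V2): cluster /rdr/ — the longest permitted-onset suffix is /dr/; onset = /dr/, preceding coda = /r/.
Between /u/ (V2) and /y/ (V3): just /v/ — single C goes to the following onset.
Between /y/ (V3) and /e/ (V4): /st/ — entire cluster is a permitted onset → onset /st/, coda ∅.
Between /e/ (V4) and /e/ (V5): /sdr/ splits as /s/ + /dr/ (/dr/ is the longest suffix that is a licit onset).
So the parse is rur.dru.vy.stes.dre.
Syllable 4 is /stes/: onset /st/, nucleus /e/, coda /s/.

s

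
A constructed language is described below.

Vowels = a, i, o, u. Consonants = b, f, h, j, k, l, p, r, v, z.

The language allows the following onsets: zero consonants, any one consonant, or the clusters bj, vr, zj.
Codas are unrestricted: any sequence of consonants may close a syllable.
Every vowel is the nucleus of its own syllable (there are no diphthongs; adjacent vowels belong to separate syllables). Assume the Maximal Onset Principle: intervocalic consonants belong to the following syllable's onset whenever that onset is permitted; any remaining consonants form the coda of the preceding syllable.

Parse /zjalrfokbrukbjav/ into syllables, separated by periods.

zjalr.fokb.ruk.bjav

Nuclei (vowels): a, o, u, a → 4 syllables.
/a…o/ gap (V1→V2): cluster /lrf/ — the longest permitted-onset suffix is /f/; onset = /f/, preceding coda = /lr/.
/o…u/ gap (V2→V3): cluster /kbr/ — the longest permitted-onset suffix is /r/; onset = /r/, preceding coda = /kb/.
/u…a/ gap (V3→V4): /kbj/ splits as /k/ + /bj/ (/bj/ is the longest suffix that is a licit onset).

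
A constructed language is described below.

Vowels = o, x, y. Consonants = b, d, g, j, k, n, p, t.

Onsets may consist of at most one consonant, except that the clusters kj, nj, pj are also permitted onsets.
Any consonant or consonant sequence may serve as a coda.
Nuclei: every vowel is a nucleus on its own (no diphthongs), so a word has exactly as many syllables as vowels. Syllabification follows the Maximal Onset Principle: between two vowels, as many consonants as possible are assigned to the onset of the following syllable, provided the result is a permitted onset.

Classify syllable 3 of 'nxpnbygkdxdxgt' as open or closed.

Vowels present: x, y, x, x; each is a nucleus, giving 4 syllables.
/x…y/ gap (V1→V2): cluster /pnb/ — the longest permitted-onset suffix is /b/; onset = /b/, preceding coda = /pn/.
/y…x/ gap (V2→V3): /gkd/; trying suffixes from longest down, /d/ is the first permitted one, so coda /gk/ | onset /d/.
/x…x/ gap (V3→V4): just /d/ — single C goes to the following onset.
Result: nxpn.bygk.dx.dxgt.
Syllable 3 is /dx/; it ends in its nucleus with no coda, so it is open.

open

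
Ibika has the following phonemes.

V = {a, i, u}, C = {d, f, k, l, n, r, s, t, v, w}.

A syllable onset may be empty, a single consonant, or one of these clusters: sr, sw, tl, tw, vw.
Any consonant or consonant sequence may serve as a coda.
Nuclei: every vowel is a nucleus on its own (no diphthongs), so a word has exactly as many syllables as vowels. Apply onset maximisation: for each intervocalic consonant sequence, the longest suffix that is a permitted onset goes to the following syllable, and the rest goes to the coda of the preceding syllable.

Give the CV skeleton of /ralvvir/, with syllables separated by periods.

Nuclei (vowels): a, i → 2 syllables.
Between /a/ (V1) and /i/ (V2): /lvv/ splits as /lv/ + /v/ (/v/ is the longest suffix that is a licit onset).
So the parse is ralv.vir.
Mapping each syllable to C/V: /ralv/ → CVCC, /vir/ → CVC.

CVCC.CVC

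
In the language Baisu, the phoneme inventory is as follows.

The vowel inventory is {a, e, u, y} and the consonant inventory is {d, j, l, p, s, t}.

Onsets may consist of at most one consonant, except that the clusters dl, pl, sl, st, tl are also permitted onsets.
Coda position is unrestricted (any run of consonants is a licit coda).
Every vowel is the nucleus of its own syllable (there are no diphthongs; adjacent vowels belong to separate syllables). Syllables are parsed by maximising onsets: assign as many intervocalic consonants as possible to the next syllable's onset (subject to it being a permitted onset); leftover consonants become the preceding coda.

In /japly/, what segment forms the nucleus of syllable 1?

a

Vowels present: a, y; each is a nucleus, giving 2 syllables.
The first nucleus (vowel 1 from the left) is /a/.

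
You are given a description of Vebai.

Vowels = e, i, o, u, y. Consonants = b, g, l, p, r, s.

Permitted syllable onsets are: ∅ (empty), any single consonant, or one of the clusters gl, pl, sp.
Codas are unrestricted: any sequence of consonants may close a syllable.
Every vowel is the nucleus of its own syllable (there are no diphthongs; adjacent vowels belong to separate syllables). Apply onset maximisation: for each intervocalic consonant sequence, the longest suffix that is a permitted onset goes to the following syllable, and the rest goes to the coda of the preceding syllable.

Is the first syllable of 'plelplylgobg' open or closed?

The vowels are e, y, o — 3 nuclei, so 3 syllables.
Between /e/ (V1) and /y/ (V2): /lpl/ — longest licit onset from the right is /pl/, leaving /l/ as coda.
Between /y/ (V2) and /o/ (V3): cluster /lg/ — the longest permitted-onset suffix is /g/; onset = /g/, preceding coda = /l/.
Result: plel.plyl.gobg.
Syllable 1 is /plel/ with coda /l/, so it is closed.

closed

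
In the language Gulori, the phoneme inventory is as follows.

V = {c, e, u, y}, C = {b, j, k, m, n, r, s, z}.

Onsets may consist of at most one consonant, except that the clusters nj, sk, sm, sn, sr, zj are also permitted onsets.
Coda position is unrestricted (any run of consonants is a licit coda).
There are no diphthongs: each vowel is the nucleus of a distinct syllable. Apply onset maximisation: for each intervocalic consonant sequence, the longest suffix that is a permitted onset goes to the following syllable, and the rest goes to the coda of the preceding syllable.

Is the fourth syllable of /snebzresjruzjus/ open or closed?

Vowels present: e, e, u, u; each is a nucleus, giving 4 syllables.
V1 /e/ – V2 /e/: cluster /bzr/ — the longest permitted-onset suffix is /r/; onset = /r/, preceding coda = /bz/.
V2 /e/ – V3 /u/: /sjr/ — longest licit onset from the right is /r/, leaving /sj/ as coda.
V3 /u/ – V4 /u/: cluster /zj/ — /zj/ is itself a permitted onset, so the whole cluster goes right; preceding coda = ∅.
Result: snebz.resj.ru.zjus.
Syllable 4 is /zjus/ with coda /s/, so it is closed.

closed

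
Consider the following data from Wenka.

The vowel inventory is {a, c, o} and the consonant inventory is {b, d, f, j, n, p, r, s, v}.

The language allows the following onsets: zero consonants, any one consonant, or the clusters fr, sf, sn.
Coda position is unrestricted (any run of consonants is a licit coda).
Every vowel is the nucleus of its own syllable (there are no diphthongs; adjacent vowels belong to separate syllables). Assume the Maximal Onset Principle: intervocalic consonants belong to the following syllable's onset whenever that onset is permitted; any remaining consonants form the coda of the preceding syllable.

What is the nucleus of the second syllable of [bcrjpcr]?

c

Nuclei (vowels): c, c → 2 syllables.
The second nucleus (vowel 2 from the left) is /c/.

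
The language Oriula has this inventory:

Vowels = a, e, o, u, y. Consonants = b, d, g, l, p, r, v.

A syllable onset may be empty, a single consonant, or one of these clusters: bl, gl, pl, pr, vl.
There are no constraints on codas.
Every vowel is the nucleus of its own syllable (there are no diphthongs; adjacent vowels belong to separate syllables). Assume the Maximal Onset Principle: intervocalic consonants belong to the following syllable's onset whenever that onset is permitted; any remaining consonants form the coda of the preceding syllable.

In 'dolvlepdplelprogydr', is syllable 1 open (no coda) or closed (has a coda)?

closed

The vowels are o, e, e, o, y — 5 nuclei, so 5 syllables.
σ1/σ2 boundary: /lvl/ — longest licit onset from the right is /vl/, leaving /l/ as coda.
σ2/σ3 boundary: /pdpl/ splits as /pd/ + /pl/ (/pl/ is the longest suffix that is a licit onset).
σ3/σ4 boundary: /lpr/ — longest licit onset from the right is /pr/, leaving /l/ as coda.
σ4/σ5 boundary: just /g/ — single C goes to the following onset.
So the parse is dol.vlepd.plel.pro.gydr.
Syllable 1 is /dol/ with coda /l/, so it is closed.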